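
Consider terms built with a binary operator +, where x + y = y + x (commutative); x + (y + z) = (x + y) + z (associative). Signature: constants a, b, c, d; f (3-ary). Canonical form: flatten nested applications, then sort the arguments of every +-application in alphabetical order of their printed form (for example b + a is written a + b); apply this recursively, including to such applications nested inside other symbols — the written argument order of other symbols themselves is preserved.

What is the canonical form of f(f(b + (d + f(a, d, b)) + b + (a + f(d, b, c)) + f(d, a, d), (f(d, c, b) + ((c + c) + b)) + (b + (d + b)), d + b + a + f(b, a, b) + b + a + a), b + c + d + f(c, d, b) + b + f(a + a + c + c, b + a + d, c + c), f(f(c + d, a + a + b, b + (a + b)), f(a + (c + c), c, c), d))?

Descend into:  b + c + d + f(c, d, b) + b + f(a + a + c + c, b + a + d, c + c)
Canonicalize subterm:  f(a + a + c + c, b + a + d, c + c)  →  f(a + a + c + c, a + b + d, c + c)
Order the arguments:  b + b + c + d + f(a + a + c + c, a + b + d, c + c) + f(c, d, b)
Rebuild:  f(f(a + b + b + d + f(a, d, b) + f(d, a, d) + f(d, b, c), b + b + b + c + c + d + f(d, c, b), a + a + a + b + b + d + f(b, a, b)), b + b + c + d + f(a + a + c + c, a + b + d, c + c) + f(c, d, b), f(f(c + d, a + a + b, a + b + b), f(a + c + c, c, c), d))

Answer: f(f(a + b + b + d + f(a, d, b) + f(d, a, d) + f(d, b, c), b + b + b + c + c + d + f(d, c, b), a + a + a + b + b + d + f(b, a, b)), b + b + c + d + f(a + a + c + c, a + b + d, c + c) + f(c, d, b), f(f(c + d, a + a + b, a + b + b), f(a + c + c, c, c), d))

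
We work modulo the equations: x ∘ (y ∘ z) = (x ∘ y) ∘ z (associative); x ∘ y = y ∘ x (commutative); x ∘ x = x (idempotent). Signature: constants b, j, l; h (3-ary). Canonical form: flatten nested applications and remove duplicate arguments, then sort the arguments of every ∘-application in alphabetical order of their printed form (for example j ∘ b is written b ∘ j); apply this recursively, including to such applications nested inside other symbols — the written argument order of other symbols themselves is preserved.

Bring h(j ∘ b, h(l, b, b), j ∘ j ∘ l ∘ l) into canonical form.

Answer: h(b ∘ j, h(l, b, b), j ∘ l)

Derivation:
Focus inside:  j ∘ j ∘ l ∘ l
Deduplicate:  drop duplicate j, l
Sort:  j ∘ l
Reassemble:  h(b ∘ j, h(l, b, b), j ∘ l)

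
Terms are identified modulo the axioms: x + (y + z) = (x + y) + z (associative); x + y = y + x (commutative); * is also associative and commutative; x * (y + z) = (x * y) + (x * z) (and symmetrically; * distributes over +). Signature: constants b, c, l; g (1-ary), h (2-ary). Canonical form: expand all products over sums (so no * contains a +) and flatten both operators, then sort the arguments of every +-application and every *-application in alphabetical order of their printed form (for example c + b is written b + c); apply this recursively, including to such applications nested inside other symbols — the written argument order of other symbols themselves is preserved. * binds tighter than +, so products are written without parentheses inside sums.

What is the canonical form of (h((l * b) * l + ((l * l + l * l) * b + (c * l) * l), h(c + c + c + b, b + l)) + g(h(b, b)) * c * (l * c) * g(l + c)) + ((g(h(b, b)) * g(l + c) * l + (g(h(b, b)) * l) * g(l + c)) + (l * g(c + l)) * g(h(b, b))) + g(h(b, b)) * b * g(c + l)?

Answer: b * g(c + l) * g(h(b, b)) + c * c * g(c + l) * g(h(b, b)) * l + g(c + l) * g(h(b, b)) * l + g(c + l) * g(h(b, b)) * l + g(c + l) * g(h(b, b)) * l + h(b * l * l + b * l * l + b * l * l + c * l * l, h(b + c + c + c, b + l))

Derivation:
Expand:  h(b * l * l + b * l * l + b * l * l + c * l * l, h(b + c + c + c, b + l)) + c * c * g(c + l) * g(h(b, b)) * l + g(c + l) * g(h(b, b)) * l + g(c + l) * g(h(b, b)) * l + g(c + l) * g(h(b, b)) * l + b * g(c + l) * g(h(b, b))
Sort arguments:  b * g(c + l) * g(h(b, b)) + c * c * g(c + l) * g(h(b, b)) * l + g(c + l) * g(h(b, b)) * l + g(c + l) * g(h(b, b)) * l + g(c + l) * g(h(b, b)) * l + h(b * l * l + b * l * l + b * l * l + c * l * l, h(b + c + c + c, b + l))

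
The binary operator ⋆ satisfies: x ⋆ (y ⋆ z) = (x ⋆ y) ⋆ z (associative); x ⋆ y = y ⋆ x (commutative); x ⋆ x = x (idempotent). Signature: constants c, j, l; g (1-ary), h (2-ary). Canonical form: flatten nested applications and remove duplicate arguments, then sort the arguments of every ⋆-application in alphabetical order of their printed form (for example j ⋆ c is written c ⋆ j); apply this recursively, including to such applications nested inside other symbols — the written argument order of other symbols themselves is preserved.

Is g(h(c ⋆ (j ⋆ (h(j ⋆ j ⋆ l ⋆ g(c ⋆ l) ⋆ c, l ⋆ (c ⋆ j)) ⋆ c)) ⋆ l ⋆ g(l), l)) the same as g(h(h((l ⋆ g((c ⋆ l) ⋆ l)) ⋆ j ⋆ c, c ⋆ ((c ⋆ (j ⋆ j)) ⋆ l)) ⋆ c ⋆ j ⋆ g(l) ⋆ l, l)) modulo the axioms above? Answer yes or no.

Answer: yes — both canonical forms are g(h(c ⋆ g(l) ⋆ h(c ⋆ g(c ⋆ l) ⋆ j ⋆ l, c ⋆ j ⋆ l) ⋆ j ⋆ l, l))

Derivation:
Left:  g(h(c ⋆ (j ⋆ (h(j ⋆ j ⋆ l ⋆ g(c ⋆ l) ⋆ c, l ⋆ (c ⋆ j)) ⋆ c)) ⋆ l ⋆ g(l), l))
  Work inside:  c ⋆ (j ⋆ (h(j ⋆ j ⋆ l ⋆ g(c ⋆ l) ⋆ c, l ⋆ (c ⋆ j)) ⋆ c)) ⋆ l ⋆ g(l)
  Flatten:  c ⋆ j ⋆ h(j ⋆ j ⋆ l ⋆ g(c ⋆ l) ⋆ c, l ⋆ (c ⋆ j)) ⋆ c ⋆ l ⋆ g(l)
  Canonicalize subterm:  h(j ⋆ j ⋆ l ⋆ g(c ⋆ l) ⋆ c, l ⋆ (c ⋆ j))  →  h(c ⋆ g(c ⋆ l) ⋆ j ⋆ l, c ⋆ j ⋆ l)
  Drop duplicates:  drop duplicate c
  Sort:  c ⋆ g(l) ⋆ h(c ⋆ g(c ⋆ l) ⋆ j ⋆ l, c ⋆ j ⋆ l) ⋆ j ⋆ l
  Reassemble:  g(h(c ⋆ g(l) ⋆ h(c ⋆ g(c ⋆ l) ⋆ j ⋆ l, c ⋆ j ⋆ l) ⋆ j ⋆ l, l))
Right:  g(h(h((l ⋆ g((c ⋆ l) ⋆ l)) ⋆ j ⋆ c, c ⋆ ((c ⋆ (j ⋆ j)) ⋆ l)) ⋆ c ⋆ j ⋆ g(l) ⋆ l, l))
  Focus inside:  h((l ⋆ g((c ⋆ l) ⋆ l)) ⋆ j ⋆ c, c ⋆ ((c ⋆ (j ⋆ j)) ⋆ l)) ⋆ c ⋆ j ⋆ g(l) ⋆ l
  Simplify inside:  h((l ⋆ g((c ⋆ l) ⋆ l)) ⋆ j ⋆ c, c ⋆ ((c ⋆ (j ⋆ j)) ⋆ l))  →  h(c ⋆ g(c ⋆ l) ⋆ j ⋆ l, c ⋆ j ⋆ l)
  Order the arguments:  c ⋆ g(l) ⋆ h(c ⋆ g(c ⋆ l) ⋆ j ⋆ l, c ⋆ j ⋆ l) ⋆ j ⋆ l
  Put back:  g(h(c ⋆ g(l) ⋆ h(c ⋆ g(c ⋆ l) ⋆ j ⋆ l, c ⋆ j ⋆ l) ⋆ j ⋆ l, l))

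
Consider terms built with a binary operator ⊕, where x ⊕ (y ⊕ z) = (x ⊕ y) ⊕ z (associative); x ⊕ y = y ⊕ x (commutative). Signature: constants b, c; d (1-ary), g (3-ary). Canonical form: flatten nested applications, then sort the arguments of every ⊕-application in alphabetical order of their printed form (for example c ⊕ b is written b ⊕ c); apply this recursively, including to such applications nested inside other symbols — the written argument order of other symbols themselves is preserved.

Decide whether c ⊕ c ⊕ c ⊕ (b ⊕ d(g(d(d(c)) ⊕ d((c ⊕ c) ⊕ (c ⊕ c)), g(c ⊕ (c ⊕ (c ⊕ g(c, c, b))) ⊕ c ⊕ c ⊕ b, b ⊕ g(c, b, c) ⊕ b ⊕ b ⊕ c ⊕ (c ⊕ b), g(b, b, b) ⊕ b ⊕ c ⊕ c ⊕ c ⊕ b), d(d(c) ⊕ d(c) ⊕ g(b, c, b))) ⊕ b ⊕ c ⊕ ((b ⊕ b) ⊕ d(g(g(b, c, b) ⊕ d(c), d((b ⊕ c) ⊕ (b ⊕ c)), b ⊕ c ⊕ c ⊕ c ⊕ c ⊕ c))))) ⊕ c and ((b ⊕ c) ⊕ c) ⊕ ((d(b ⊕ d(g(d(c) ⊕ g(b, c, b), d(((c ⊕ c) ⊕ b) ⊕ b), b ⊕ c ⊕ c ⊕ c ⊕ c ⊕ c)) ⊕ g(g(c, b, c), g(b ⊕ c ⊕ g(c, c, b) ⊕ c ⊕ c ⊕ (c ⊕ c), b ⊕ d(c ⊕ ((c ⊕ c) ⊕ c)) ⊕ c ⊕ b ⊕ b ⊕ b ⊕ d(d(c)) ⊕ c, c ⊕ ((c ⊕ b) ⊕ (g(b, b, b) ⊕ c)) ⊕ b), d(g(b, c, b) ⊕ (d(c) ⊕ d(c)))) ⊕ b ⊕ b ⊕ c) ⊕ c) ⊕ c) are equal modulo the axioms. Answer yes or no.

Answer: no — b ⊕ c ⊕ c ⊕ c ⊕ c ⊕ d(b ⊕ b ⊕ b ⊕ c ⊕ d(g(d(c) ⊕ g(b, c, b), d(b ⊕ b ⊕ c ⊕ c), b ⊕ c ⊕ c ⊕ c ⊕ c ⊕ c)) ⊕ g(d(c ⊕ c ⊕ c ⊕ c) ⊕ d(d(c)), g(b ⊕ c ⊕ c ⊕ c ⊕ c ⊕ c ⊕ g(c, c, b), b ⊕ b ⊕ b ⊕ b ⊕ c ⊕ c ⊕ g(c, b, c), b ⊕ b ⊕ c ⊕ c ⊕ c ⊕ g(b, b, b)), d(d(c) ⊕ d(c) ⊕ g(b, c, b)))) vs b ⊕ c ⊕ c ⊕ c ⊕ c ⊕ d(b ⊕ b ⊕ b ⊕ c ⊕ d(g(d(c) ⊕ g(b, c, b), d(b ⊕ b ⊕ c ⊕ c), b ⊕ c ⊕ c ⊕ c ⊕ c ⊕ c)) ⊕ g(g(c, b, c), g(b ⊕ c ⊕ c ⊕ c ⊕ c ⊕ c ⊕ g(c, c, b), b ⊕ b ⊕ b ⊕ b ⊕ c ⊕ c ⊕ d(c ⊕ c ⊕ c ⊕ c) ⊕ d(d(c)), b ⊕ b ⊕ c ⊕ c ⊕ c ⊕ g(b, b, b)), d(d(c) ⊕ d(c) ⊕ g(b, c, b))))

Derivation:
Left:  c ⊕ c ⊕ c ⊕ (b ⊕ d(g(d(d(c)) ⊕ d((c ⊕ c) ⊕ (c ⊕ c)), g(c ⊕ (c ⊕ (c ⊕ g(c, c, b))) ⊕ c ⊕ c ⊕ b, b ⊕ g(c, b, c) ⊕ b ⊕ b ⊕ c ⊕ (c ⊕ b), g(b, b, b) ⊕ b ⊕ c ⊕ c ⊕ c ⊕ b), d(d(c) ⊕ d(c) ⊕ g(b, c, b))) ⊕ b ⊕ c ⊕ ((b ⊕ b) ⊕ d(g(g(b, c, b) ⊕ d(c), d((b ⊕ c) ⊕ (b ⊕ c)), b ⊕ c ⊕ c ⊕ c ⊕ c ⊕ c))))) ⊕ c
  Merge nested applications:  c ⊕ c ⊕ c ⊕ b ⊕ d(g(d(d(c)) ⊕ d((c ⊕ c) ⊕ (c ⊕ c)), g(c ⊕ (c ⊕ (c ⊕ g(c, c, b))) ⊕ c ⊕ c ⊕ b, b ⊕ g(c, b, c) ⊕ b ⊕ b ⊕ c ⊕ (c ⊕ b), g(b, b, b) ⊕ b ⊕ c ⊕ c ⊕ c ⊕ b), d(d(c) ⊕ d(c) ⊕ g(b, c, b))) ⊕ b ⊕ c ⊕ ((b ⊕ b) ⊕ d(g(g(b, c, b) ⊕ d(c), d((b ⊕ c) ⊕ (b ⊕ c)), b ⊕ c ⊕ c ⊕ c ⊕ c ⊕ c)))) ⊕ c
  Canonicalize subterm:  d(g(d(d(c)) ⊕ d((c ⊕ c) ⊕ (c ⊕ c)), g(c ⊕ (c ⊕ (c ⊕ g(c, c, b))) ⊕ c ⊕ c ⊕ b, b ⊕ g(c, b, c) ⊕ b ⊕ b ⊕ c ⊕ (c ⊕ b), g(b, b, b) ⊕ b ⊕ c ⊕ c ⊕ c ⊕ b), d(d(c) ⊕ d(c) ⊕ g(b, c, b))) ⊕ b ⊕ c ⊕ ((b ⊕ b) ⊕ d(g(g(b, c, b) ⊕ d(c), d((b ⊕ c) ⊕ (b ⊕ c)), b ⊕ c ⊕ c ⊕ c ⊕ c ⊕ c))))  →  d(b ⊕ b ⊕ b ⊕ c ⊕ d(g(d(c) ⊕ g(b, c, b), d(b ⊕ b ⊕ c ⊕ c), b ⊕ c ⊕ c ⊕ c ⊕ c ⊕ c)) ⊕ g(d(c ⊕ c ⊕ c ⊕ c) ⊕ d(d(c)), g(b ⊕ c ⊕ c ⊕ c ⊕ c ⊕ c ⊕ g(c, c, b), b ⊕ b ⊕ b ⊕ b ⊕ c ⊕ c ⊕ g(c, b, c), b ⊕ b ⊕ c ⊕ c ⊕ c ⊕ g(b, b, b)), d(d(c) ⊕ d(c) ⊕ g(b, c, b))))
  Sort arguments:  b ⊕ c ⊕ c ⊕ c ⊕ c ⊕ d(b ⊕ b ⊕ b ⊕ c ⊕ d(g(d(c) ⊕ g(b, c, b), d(b ⊕ b ⊕ c ⊕ c), b ⊕ c ⊕ c ⊕ c ⊕ c ⊕ c)) ⊕ g(d(c ⊕ c ⊕ c ⊕ c) ⊕ d(d(c)), g(b ⊕ c ⊕ c ⊕ c ⊕ c ⊕ c ⊕ g(c, c, b), b ⊕ b ⊕ b ⊕ b ⊕ c ⊕ c ⊕ g(c, b, c), b ⊕ b ⊕ c ⊕ c ⊕ c ⊕ g(b, b, b)), d(d(c) ⊕ d(c) ⊕ g(b, c, b))))
Right:  ((b ⊕ c) ⊕ c) ⊕ ((d(b ⊕ d(g(d(c) ⊕ g(b, c, b), d(((c ⊕ c) ⊕ b) ⊕ b), b ⊕ c ⊕ c ⊕ c ⊕ c ⊕ c)) ⊕ g(g(c, b, c), g(b ⊕ c ⊕ g(c, c, b) ⊕ c ⊕ c ⊕ (c ⊕ c), b ⊕ d(c ⊕ ((c ⊕ c) ⊕ c)) ⊕ c ⊕ b ⊕ b ⊕ b ⊕ d(d(c)) ⊕ c, c ⊕ ((c ⊕ b) ⊕ (g(b, b, b) ⊕ c)) ⊕ b), d(g(b, c, b) ⊕ (d(c) ⊕ d(c)))) ⊕ b ⊕ b ⊕ c) ⊕ c) ⊕ c)
  Flatten:  b ⊕ c ⊕ c ⊕ d(b ⊕ d(g(d(c) ⊕ g(b, c, b), d(((c ⊕ c) ⊕ b) ⊕ b), b ⊕ c ⊕ c ⊕ c ⊕ c ⊕ c)) ⊕ g(g(c, b, c), g(b ⊕ c ⊕ g(c, c, b) ⊕ c ⊕ c ⊕ (c ⊕ c), b ⊕ d(c ⊕ ((c ⊕ c) ⊕ c)) ⊕ c ⊕ b ⊕ b ⊕ b ⊕ d(d(c)) ⊕ c, c ⊕ ((c ⊕ b) ⊕ (g(b, b, b) ⊕ c)) ⊕ b), d(g(b, c, b) ⊕ (d(c) ⊕ d(c)))) ⊕ b ⊕ b ⊕ c) ⊕ c ⊕ c
  Canonicalize subterm:  d(b ⊕ d(g(d(c) ⊕ g(b, c, b), d(((c ⊕ c) ⊕ b) ⊕ b), b ⊕ c ⊕ c ⊕ c ⊕ c ⊕ c)) ⊕ g(g(c, b, c), g(b ⊕ c ⊕ g(c, c, b) ⊕ c ⊕ c ⊕ (c ⊕ c), b ⊕ d(c ⊕ ((c ⊕ c) ⊕ c)) ⊕ c ⊕ b ⊕ b ⊕ b ⊕ d(d(c)) ⊕ c, c ⊕ ((c ⊕ b) ⊕ (g(b, b, b) ⊕ c)) ⊕ b), d(g(b, c, b) ⊕ (d(c) ⊕ d(c)))) ⊕ b ⊕ b ⊕ c)  →  d(b ⊕ b ⊕ b ⊕ c ⊕ d(g(d(c) ⊕ g(b, c, b), d(b ⊕ b ⊕ c ⊕ c), b ⊕ c ⊕ c ⊕ c ⊕ c ⊕ c)) ⊕ g(g(c, b, c), g(b ⊕ c ⊕ c ⊕ c ⊕ c ⊕ c ⊕ g(c, c, b), b ⊕ b ⊕ b ⊕ b ⊕ c ⊕ c ⊕ d(c ⊕ c ⊕ c ⊕ c) ⊕ d(d(c)), b ⊕ b ⊕ c ⊕ c ⊕ c ⊕ g(b, b, b)), d(d(c) ⊕ d(c) ⊕ g(b, c, b))))
  Sort:  b ⊕ c ⊕ c ⊕ c ⊕ c ⊕ d(b ⊕ b ⊕ b ⊕ c ⊕ d(g(d(c) ⊕ g(b, c, b), d(b ⊕ b ⊕ c ⊕ c), b ⊕ c ⊕ c ⊕ c ⊕ c ⊕ c)) ⊕ g(g(c, b, c), g(b ⊕ c ⊕ c ⊕ c ⊕ c ⊕ c ⊕ g(c, c, b), b ⊕ b ⊕ b ⊕ b ⊕ c ⊕ c ⊕ d(c ⊕ c ⊕ c ⊕ c) ⊕ d(d(c)), b ⊕ b ⊕ c ⊕ c ⊕ c ⊕ g(b, b, b)), d(d(c) ⊕ d(c) ⊕ g(b, c, b))))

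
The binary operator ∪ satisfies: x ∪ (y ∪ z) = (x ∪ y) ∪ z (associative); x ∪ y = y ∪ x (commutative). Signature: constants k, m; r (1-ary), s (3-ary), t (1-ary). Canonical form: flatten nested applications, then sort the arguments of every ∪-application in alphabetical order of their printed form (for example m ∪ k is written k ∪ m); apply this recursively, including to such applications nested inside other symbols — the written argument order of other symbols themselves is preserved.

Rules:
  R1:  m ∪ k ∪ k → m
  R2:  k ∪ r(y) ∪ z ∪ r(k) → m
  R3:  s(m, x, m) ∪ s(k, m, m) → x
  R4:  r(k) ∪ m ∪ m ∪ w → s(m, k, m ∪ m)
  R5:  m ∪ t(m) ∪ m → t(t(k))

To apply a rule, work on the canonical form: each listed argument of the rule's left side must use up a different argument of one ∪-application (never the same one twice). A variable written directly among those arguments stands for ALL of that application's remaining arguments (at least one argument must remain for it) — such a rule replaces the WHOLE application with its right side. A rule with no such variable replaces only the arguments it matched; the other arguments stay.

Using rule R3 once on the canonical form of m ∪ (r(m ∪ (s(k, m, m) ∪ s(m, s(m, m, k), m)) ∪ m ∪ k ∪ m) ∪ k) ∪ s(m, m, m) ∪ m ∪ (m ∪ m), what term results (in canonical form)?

Canonical form:  k ∪ m ∪ m ∪ m ∪ m ∪ r(k ∪ m ∪ m ∪ m ∪ s(k, m, m) ∪ s(m, s(m, m, k), m)) ∪ s(m, m, m)
R3 matches:  uses s(k, m, m), s(m, s(m, m, k), m);  x := s(m, m, k)
Giving:  k ∪ m ∪ m ∪ m ∪ m ∪ r(k ∪ m ∪ m ∪ m ∪ s(m, m, k)) ∪ s(m, m, m)

Answer: k ∪ m ∪ m ∪ m ∪ m ∪ r(k ∪ m ∪ m ∪ m ∪ s(m, m, k)) ∪ s(m, m, m)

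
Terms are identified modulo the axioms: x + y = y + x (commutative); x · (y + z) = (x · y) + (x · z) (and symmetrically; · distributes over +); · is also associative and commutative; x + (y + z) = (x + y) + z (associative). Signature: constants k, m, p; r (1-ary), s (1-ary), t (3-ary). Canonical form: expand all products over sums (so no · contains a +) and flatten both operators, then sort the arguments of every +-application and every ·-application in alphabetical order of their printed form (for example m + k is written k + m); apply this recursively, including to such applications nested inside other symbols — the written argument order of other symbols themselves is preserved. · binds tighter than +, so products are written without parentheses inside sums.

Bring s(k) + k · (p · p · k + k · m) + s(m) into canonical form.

Answer: k · k · m + k · k · p · p + s(k) + s(m)

Derivation:
Expand products over sums:  s(k) + k · k · p · p + k · k · m + s(m)
Sort arguments:  k · k · m + k · k · p · p + s(k) + s(m)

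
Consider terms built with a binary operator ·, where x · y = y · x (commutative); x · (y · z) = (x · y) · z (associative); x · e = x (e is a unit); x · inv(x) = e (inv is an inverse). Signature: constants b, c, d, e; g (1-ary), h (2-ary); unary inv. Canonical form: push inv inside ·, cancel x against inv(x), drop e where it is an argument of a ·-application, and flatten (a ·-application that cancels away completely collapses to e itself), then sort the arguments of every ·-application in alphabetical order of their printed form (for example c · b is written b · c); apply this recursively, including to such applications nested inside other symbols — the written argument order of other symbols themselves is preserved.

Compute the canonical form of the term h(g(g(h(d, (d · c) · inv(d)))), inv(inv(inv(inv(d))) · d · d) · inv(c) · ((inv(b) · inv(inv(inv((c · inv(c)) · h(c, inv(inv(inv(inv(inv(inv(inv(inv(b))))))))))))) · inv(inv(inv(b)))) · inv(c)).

Descend into:  inv(inv(inv(inv(d))) · d · d) · inv(c) · ((inv(b) · inv(inv(inv((c · inv(c)) · h(c, inv(inv(inv(inv(inv(inv(inv(inv(b))))))))))))) · inv(inv(inv(b)))) · inv(c)
Push inv inside:  distribute inv over · and collapse double inv
Collect:  inv(d) · inv(c) · inv(c) · inv(b) · inv(b) · inv(h(c, b))
Order the arguments:  inv(b) · inv(b) · inv(c) · inv(c) · inv(d) · inv(h(c, b))
Rebuild:  h(g(g(h(d, c))), inv(b) · inv(b) · inv(c) · inv(c) · inv(d) · inv(h(c, b)))

Answer: h(g(g(h(d, c))), inv(b) · inv(b) · inv(c) · inv(c) · inv(d) · inv(h(c, b)))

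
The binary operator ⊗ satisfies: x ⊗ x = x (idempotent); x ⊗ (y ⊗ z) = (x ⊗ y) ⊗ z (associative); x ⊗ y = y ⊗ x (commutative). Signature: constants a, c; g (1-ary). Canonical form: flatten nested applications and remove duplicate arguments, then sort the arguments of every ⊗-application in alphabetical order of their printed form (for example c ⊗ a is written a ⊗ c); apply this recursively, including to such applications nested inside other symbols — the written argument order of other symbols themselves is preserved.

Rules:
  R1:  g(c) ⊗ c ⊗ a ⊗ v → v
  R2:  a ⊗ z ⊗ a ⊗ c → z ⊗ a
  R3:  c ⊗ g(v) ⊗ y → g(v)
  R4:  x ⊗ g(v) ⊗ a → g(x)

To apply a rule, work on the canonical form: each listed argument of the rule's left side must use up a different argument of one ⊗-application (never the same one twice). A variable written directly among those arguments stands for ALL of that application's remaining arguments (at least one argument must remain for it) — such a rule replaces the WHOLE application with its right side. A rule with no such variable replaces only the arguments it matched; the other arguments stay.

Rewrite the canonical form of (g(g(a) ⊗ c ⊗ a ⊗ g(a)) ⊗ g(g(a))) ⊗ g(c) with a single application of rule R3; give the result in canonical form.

Answer: g(c) ⊗ g(g(a))

Derivation:
Canonical form:  g(a ⊗ c ⊗ g(a)) ⊗ g(c) ⊗ g(g(a))
R3 matches:  uses c, g(a);  v := a, y := a
Every leftover argument binds to the variable; the entire application is replaced.
Result:  g(c) ⊗ g(g(a))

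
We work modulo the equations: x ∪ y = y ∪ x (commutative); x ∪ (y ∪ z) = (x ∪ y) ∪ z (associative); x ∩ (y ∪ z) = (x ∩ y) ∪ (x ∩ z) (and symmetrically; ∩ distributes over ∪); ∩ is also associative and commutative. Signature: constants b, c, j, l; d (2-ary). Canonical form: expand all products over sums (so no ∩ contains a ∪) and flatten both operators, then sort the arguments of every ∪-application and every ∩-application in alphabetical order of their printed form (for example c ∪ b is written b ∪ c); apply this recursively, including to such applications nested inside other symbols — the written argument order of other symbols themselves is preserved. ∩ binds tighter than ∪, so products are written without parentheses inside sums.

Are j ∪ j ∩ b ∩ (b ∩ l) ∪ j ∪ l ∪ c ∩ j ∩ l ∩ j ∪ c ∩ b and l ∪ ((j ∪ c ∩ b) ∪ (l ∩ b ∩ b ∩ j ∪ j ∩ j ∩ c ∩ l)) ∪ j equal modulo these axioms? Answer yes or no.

Answer: yes — both canonical forms are b ∩ b ∩ j ∩ l ∪ b ∩ c ∪ c ∩ j ∩ j ∩ l ∪ j ∪ j ∪ l

Derivation:
Left:  j ∪ j ∩ b ∩ (b ∩ l) ∪ j ∪ l ∪ c ∩ j ∩ l ∩ j ∪ c ∩ b
  Un-nest:  j ∪ b ∩ b ∩ j ∩ l ∪ j ∪ l ∪ c ∩ j ∩ j ∩ l ∪ b ∩ c
  Sort:  b ∩ b ∩ j ∩ l ∪ b ∩ c ∪ c ∩ j ∩ j ∩ l ∪ j ∪ j ∪ l
Right:  l ∪ ((j ∪ c ∩ b) ∪ (l ∩ b ∩ b ∩ j ∪ j ∩ j ∩ c ∩ l)) ∪ j
  Un-nest:  l ∪ j ∪ b ∩ c ∪ b ∩ b ∩ j ∩ l ∪ c ∩ j ∩ j ∩ l ∪ j
  Order the arguments:  b ∩ b ∩ j ∩ l ∪ b ∩ c ∪ c ∩ j ∩ j ∩ l ∪ j ∪ j ∪ l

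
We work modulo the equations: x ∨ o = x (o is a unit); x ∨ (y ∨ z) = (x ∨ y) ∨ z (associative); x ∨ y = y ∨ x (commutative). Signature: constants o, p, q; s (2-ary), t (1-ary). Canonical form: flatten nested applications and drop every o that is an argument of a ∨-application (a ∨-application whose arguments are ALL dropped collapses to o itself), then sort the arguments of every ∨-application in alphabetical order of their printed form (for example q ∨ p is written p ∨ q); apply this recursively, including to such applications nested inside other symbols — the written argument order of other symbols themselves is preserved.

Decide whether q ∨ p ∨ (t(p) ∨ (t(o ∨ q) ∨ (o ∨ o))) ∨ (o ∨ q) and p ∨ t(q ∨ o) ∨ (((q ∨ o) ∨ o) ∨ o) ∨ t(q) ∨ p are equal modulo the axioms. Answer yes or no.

Left:  q ∨ p ∨ (t(p) ∨ (t(o ∨ q) ∨ (o ∨ o))) ∨ (o ∨ q)
  Merge nested applications:  q ∨ p ∨ t(p) ∨ t(o ∨ q) ∨ o ∨ o ∨ o ∨ q
  Inside:  t(o ∨ q)  →  t(q)
  Unit:  drop o (×3)
  Sort arguments:  p ∨ q ∨ q ∨ t(p) ∨ t(q)
Right:  p ∨ t(q ∨ o) ∨ (((q ∨ o) ∨ o) ∨ o) ∨ t(q) ∨ p
  Merge nested applications:  p ∨ t(q ∨ o) ∨ q ∨ o ∨ o ∨ o ∨ t(q) ∨ p
  Canonicalize subterm:  t(q ∨ o)  →  t(q)
  Drop the unit:  drop o (×3)
  Sort arguments:  p ∨ p ∨ q ∨ t(q) ∨ t(q)

Answer: no — p ∨ q ∨ q ∨ t(p) ∨ t(q) vs p ∨ p ∨ q ∨ t(q) ∨ t(q)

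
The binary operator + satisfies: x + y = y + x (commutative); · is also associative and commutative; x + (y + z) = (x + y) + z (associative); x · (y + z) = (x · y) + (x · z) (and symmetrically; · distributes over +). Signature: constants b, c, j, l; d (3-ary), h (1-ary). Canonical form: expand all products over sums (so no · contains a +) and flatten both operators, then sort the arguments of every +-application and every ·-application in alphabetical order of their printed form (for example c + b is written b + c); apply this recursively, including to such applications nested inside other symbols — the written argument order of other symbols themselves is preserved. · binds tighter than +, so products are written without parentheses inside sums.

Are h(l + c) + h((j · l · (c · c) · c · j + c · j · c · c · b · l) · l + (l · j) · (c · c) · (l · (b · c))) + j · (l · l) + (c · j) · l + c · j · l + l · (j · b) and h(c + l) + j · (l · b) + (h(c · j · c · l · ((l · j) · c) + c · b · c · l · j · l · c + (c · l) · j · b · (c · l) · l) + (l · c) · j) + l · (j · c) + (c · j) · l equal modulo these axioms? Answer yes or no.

Answer: no — b · j · l + c · j · l + c · j · l + h(b · c · c · c · j · l · l + b · c · c · c · j · l · l + c · c · c · j · j · l · l) + h(c + l) + j · l · l vs b · j · l + c · j · l + c · j · l + c · j · l + h(b · c · c · c · j · l · l + b · c · c · j · l · l · l + c · c · c · j · j · l · l) + h(c + l)

Derivation:
Left:  h(l + c) + h((j · l · (c · c) · c · j + c · j · c · c · b · l) · l + (l · j) · (c · c) · (l · (b · c))) + j · (l · l) + (c · j) · l + c · j · l + l · (j · b)
  Expand:  h(c + l) + h(b · c · c · c · j · l · l + b · c · c · c · j · l · l + c · c · c · j · j · l · l) + j · l · l + c · j · l + c · j · l + b · j · l
  Order the arguments:  b · j · l + c · j · l + c · j · l + h(b · c · c · c · j · l · l + b · c · c · c · j · l · l + c · c · c · j · j · l · l) + h(c + l) + j · l · l
Right:  h(c + l) + j · (l · b) + (h(c · j · c · l · ((l · j) · c) + c · b · c · l · j · l · c + (c · l) · j · b · (c · l) · l) + (l · c) · j) + l · (j · c) + (c · j) · l
  Merge nested applications:  h(c + l) + b · j · l + h(b · c · c · c · j · l · l + b · c · c · j · l · l · l + c · c · c · j · j · l · l) + c · j · l + c · j · l + c · j · l
  Order the arguments:  b · j · l + c · j · l + c · j · l + c · j · l + h(b · c · c · c · j · l · l + b · c · c · j · l · l · l + c · c · c · j · j · l · l) + h(c + l)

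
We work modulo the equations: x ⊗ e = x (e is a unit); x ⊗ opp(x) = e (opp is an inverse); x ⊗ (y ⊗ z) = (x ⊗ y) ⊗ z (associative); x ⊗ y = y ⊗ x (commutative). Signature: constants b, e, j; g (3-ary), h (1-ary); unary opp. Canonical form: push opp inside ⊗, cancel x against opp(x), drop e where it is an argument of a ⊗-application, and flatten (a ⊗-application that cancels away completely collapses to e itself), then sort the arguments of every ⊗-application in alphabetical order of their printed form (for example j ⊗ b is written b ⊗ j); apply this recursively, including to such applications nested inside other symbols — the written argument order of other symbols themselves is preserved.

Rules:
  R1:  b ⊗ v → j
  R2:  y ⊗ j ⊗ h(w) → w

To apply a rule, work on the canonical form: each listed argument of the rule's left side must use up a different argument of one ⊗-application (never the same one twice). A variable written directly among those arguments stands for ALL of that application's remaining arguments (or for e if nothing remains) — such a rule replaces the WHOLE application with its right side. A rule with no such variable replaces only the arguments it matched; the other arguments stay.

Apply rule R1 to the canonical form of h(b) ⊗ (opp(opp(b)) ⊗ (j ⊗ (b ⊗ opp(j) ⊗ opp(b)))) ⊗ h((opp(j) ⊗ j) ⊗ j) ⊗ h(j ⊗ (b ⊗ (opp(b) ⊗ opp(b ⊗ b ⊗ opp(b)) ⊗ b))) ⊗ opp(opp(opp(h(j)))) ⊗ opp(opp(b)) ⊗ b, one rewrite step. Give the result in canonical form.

Answer: j

Derivation:
Canonical form:  b ⊗ b ⊗ b ⊗ h(b) ⊗ h(j)
Apply R1:  consuming b;  v := b ⊗ b ⊗ h(b) ⊗ h(j)
Every leftover argument binds to the variable; the entire application is replaced.
New term:  j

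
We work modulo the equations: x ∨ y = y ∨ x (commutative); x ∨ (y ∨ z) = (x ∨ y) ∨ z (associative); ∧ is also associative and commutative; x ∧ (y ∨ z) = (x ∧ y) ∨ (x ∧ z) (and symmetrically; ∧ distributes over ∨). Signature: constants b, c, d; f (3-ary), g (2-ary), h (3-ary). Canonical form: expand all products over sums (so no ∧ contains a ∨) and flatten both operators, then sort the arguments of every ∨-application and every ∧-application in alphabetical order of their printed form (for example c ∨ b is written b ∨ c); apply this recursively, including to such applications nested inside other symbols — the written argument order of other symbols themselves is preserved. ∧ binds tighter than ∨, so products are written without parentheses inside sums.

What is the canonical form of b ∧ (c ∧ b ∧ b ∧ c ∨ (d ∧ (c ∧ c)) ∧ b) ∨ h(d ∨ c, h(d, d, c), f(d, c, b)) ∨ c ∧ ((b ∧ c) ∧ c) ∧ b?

Answer: b ∧ b ∧ b ∧ c ∧ c ∨ b ∧ b ∧ c ∧ c ∧ c ∨ b ∧ b ∧ c ∧ c ∧ d ∨ h(c ∨ d, h(d, d, c), f(d, c, b))

Derivation:
Expand products over sums:  b ∧ b ∧ b ∧ c ∧ c ∨ b ∧ b ∧ c ∧ c ∧ d ∨ h(c ∨ d, h(d, d, c), f(d, c, b)) ∨ b ∧ b ∧ c ∧ c ∧ c
Order the arguments:  b ∧ b ∧ b ∧ c ∧ c ∨ b ∧ b ∧ c ∧ c ∧ c ∨ b ∧ b ∧ c ∧ c ∧ d ∨ h(c ∨ d, h(d, d, c), f(d, c, b))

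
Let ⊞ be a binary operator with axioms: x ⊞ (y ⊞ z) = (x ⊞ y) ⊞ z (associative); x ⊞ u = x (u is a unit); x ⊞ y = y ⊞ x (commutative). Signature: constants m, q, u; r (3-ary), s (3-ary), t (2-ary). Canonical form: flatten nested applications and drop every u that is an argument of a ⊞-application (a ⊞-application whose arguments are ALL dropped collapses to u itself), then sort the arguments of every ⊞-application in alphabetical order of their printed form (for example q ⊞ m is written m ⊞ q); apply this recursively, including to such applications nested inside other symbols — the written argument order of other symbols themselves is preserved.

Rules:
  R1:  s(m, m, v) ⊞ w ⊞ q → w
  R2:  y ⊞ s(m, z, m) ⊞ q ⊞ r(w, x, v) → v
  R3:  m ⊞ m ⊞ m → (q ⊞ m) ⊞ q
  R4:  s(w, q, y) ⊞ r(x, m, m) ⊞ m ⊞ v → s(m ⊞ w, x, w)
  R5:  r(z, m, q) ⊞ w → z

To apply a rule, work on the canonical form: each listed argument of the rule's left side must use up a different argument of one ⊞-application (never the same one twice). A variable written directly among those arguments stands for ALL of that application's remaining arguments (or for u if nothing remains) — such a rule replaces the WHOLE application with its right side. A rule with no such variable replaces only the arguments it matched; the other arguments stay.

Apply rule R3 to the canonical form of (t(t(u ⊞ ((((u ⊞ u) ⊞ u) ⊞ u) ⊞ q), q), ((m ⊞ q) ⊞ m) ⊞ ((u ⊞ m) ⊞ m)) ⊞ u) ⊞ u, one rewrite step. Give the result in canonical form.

Canonical form:  t(t(q, q), m ⊞ m ⊞ m ⊞ m ⊞ q)
Apply R3:  consuming m, m, m
Giving:  t(t(q, q), m ⊞ m ⊞ q ⊞ q ⊞ q)

Answer: t(t(q, q), m ⊞ m ⊞ q ⊞ q ⊞ q)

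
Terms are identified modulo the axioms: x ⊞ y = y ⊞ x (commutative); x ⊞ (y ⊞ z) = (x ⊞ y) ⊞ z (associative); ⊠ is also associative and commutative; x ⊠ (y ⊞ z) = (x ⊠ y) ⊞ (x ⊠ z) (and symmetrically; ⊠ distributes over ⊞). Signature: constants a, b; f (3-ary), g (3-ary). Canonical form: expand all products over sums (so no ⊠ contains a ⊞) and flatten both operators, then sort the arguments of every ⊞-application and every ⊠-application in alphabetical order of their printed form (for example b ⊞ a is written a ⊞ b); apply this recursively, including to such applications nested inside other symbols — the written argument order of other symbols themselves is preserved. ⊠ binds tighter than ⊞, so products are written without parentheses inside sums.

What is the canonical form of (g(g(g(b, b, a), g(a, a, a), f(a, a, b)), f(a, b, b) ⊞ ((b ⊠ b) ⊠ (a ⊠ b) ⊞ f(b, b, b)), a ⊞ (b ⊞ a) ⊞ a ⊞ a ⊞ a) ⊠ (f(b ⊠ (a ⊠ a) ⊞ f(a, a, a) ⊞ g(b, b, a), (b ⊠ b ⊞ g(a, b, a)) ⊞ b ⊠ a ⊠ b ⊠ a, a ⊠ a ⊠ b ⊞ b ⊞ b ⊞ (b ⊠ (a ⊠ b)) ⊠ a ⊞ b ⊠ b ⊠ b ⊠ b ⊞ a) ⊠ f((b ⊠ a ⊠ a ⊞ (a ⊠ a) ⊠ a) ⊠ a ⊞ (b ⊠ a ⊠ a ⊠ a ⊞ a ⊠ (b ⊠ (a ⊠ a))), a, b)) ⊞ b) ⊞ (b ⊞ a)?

Answer: a ⊞ b ⊞ b ⊞ f(a ⊠ a ⊠ a ⊠ a ⊞ a ⊠ a ⊠ a ⊠ b ⊞ a ⊠ a ⊠ a ⊠ b ⊞ a ⊠ a ⊠ a ⊠ b, a, b) ⊠ f(a ⊠ a ⊠ b ⊞ f(a, a, a) ⊞ g(b, b, a), a ⊠ a ⊠ b ⊠ b ⊞ b ⊠ b ⊞ g(a, b, a), a ⊞ a ⊠ a ⊠ b ⊞ a ⊠ a ⊠ b ⊠ b ⊞ b ⊞ b ⊞ b ⊠ b ⊠ b ⊠ b) ⊠ g(g(g(b, b, a), g(a, a, a), f(a, a, b)), a ⊠ b ⊠ b ⊠ b ⊞ f(a, b, b) ⊞ f(b, b, b), a ⊞ a ⊞ a ⊞ a ⊞ a ⊞ b)

Derivation:
Distribute:  f(a ⊠ a ⊠ a ⊠ a ⊞ a ⊠ a ⊠ a ⊠ b ⊞ a ⊠ a ⊠ a ⊠ b ⊞ a ⊠ a ⊠ a ⊠ b, a, b) ⊠ f(a ⊠ a ⊠ b ⊞ f(a, a, a) ⊞ g(b, b, a), a ⊠ a ⊠ b ⊠ b ⊞ b ⊠ b ⊞ g(a, b, a), a ⊞ a ⊠ a ⊠ b ⊞ a ⊠ a ⊠ b ⊠ b ⊞ b ⊞ b ⊞ b ⊠ b ⊠ b ⊠ b) ⊠ g(g(g(b, b, a), g(a, a, a), f(a, a, b)), a ⊠ b ⊠ b ⊠ b ⊞ f(a, b, b) ⊞ f(b, b, b), a ⊞ a ⊞ a ⊞ a ⊞ a ⊞ b) ⊞ b ⊞ b ⊞ a
Sort:  a ⊞ b ⊞ b ⊞ f(a ⊠ a ⊠ a ⊠ a ⊞ a ⊠ a ⊠ a ⊠ b ⊞ a ⊠ a ⊠ a ⊠ b ⊞ a ⊠ a ⊠ a ⊠ b, a, b) ⊠ f(a ⊠ a ⊠ b ⊞ f(a, a, a) ⊞ g(b, b, a), a ⊠ a ⊠ b ⊠ b ⊞ b ⊠ b ⊞ g(a, b, a), a ⊞ a ⊠ a ⊠ b ⊞ a ⊠ a ⊠ b ⊠ b ⊞ b ⊞ b ⊞ b ⊠ b ⊠ b ⊠ b) ⊠ g(g(g(b, b, a), g(a, a, a), f(a, a, b)), a ⊠ b ⊠ b ⊠ b ⊞ f(a, b, b) ⊞ f(b, b, b), a ⊞ a ⊞ a ⊞ a ⊞ a ⊞ b)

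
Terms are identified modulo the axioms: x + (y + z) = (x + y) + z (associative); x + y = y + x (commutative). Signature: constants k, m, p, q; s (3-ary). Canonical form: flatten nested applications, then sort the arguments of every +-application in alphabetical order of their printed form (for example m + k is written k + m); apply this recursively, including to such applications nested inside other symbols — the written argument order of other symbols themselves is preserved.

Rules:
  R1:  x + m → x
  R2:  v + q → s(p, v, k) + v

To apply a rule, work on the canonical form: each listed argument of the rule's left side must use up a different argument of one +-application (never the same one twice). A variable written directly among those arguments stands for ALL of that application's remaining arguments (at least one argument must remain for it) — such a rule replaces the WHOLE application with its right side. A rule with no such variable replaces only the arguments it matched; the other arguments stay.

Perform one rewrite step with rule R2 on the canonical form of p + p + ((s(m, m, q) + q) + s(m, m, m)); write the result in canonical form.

Canonical form:  p + p + q + s(m, m, m) + s(m, m, q)
Apply R2:  consuming q;  v := p + p + s(m, m, m) + s(m, m, q)
The variable takes the whole remainder — replace the entire application.
New term:  p + p + s(m, m, m) + s(m, m, q) + s(p, p + p + s(m, m, m) + s(m, m, q), k)

Answer: p + p + s(m, m, m) + s(m, m, q) + s(p, p + p + s(m, m, m) + s(m, m, q), k)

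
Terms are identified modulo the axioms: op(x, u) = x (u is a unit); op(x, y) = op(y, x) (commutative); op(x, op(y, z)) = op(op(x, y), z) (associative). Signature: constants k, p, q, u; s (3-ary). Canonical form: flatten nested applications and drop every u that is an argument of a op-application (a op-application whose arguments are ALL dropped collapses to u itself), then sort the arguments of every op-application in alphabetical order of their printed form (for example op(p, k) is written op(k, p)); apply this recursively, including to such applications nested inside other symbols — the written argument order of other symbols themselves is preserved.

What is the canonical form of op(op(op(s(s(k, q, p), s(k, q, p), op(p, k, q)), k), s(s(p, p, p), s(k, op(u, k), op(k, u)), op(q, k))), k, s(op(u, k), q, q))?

Flatten:  op(s(s(k, q, p), s(k, q, p), op(p, k, q)), k, s(s(p, p, p), s(k, op(u, k), op(k, u)), op(q, k)), k, s(op(u, k), q, q))
Inside:  s(s(k, q, p), s(k, q, p), op(p, k, q))  →  s(s(k, q, p), s(k, q, p), op(k, p, q))
Canonicalize subterm:  s(s(p, p, p), s(k, op(u, k), op(k, u)), op(q, k))  →  s(s(p, p, p), s(k, k, k), op(k, q))
Canonicalize subterm:  s(op(u, k), q, q)  →  s(k, q, q)
Order the arguments:  op(k, k, s(k, q, q), s(s(k, q, p), s(k, q, p), op(k, p, q)), s(s(p, p, p), s(k, k, k), op(k, q)))

Answer: op(k, k, s(k, q, q), s(s(k, q, p), s(k, q, p), op(k, p, q)), s(s(p, p, p), s(k, k, k), op(k, q)))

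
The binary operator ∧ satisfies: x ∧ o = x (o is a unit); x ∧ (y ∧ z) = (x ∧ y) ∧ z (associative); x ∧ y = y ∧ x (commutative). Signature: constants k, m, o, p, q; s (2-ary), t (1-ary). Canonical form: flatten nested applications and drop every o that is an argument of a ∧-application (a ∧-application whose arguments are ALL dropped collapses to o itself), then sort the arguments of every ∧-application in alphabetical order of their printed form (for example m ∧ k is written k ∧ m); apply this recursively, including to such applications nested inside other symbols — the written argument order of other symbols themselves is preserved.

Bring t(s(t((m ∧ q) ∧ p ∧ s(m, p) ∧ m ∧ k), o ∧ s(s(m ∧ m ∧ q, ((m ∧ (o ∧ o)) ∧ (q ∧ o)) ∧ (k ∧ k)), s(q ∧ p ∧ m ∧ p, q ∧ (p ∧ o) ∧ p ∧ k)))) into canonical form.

Answer: t(s(t(k ∧ m ∧ m ∧ p ∧ q ∧ s(m, p)), s(s(m ∧ m ∧ q, k ∧ k ∧ m ∧ q), s(m ∧ p ∧ p ∧ q, k ∧ p ∧ p ∧ q))))

Derivation:
Descend into:  o ∧ s(s(m ∧ m ∧ q, ((m ∧ (o ∧ o)) ∧ (q ∧ o)) ∧ (k ∧ k)), s(q ∧ p ∧ m ∧ p, q ∧ (p ∧ o) ∧ p ∧ k))
Simplify inside:  s(s(m ∧ m ∧ q, ((m ∧ (o ∧ o)) ∧ (q ∧ o)) ∧ (k ∧ k)), s(q ∧ p ∧ m ∧ p, q ∧ (p ∧ o) ∧ p ∧ k))  →  s(s(m ∧ m ∧ q, k ∧ k ∧ m ∧ q), s(m ∧ p ∧ p ∧ q, k ∧ p ∧ p ∧ q))
Drop the unit:  drop o
Sort arguments:  s(s(m ∧ m ∧ q, k ∧ k ∧ m ∧ q), s(m ∧ p ∧ p ∧ q, k ∧ p ∧ p ∧ q))
Reassemble:  t(s(t(k ∧ m ∧ m ∧ p ∧ q ∧ s(m, p)), s(s(m ∧ m ∧ q, k ∧ k ∧ m ∧ q), s(m ∧ p ∧ p ∧ q, k ∧ p ∧ p ∧ q))))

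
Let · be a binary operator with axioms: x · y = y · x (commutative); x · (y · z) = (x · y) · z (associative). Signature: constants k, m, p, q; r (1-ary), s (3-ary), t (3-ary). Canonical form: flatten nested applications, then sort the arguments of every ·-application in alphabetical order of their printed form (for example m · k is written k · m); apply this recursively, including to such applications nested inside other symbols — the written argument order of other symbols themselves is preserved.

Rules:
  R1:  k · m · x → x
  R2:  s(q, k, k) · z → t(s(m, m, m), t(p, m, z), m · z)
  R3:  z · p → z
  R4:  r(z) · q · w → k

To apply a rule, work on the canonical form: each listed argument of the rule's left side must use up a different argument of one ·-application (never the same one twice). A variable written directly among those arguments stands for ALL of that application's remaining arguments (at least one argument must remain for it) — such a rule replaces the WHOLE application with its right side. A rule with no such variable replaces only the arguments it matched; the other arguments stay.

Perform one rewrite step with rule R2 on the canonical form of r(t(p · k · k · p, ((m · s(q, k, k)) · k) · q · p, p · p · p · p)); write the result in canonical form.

Canonical form:  r(t(k · k · p · p, k · m · p · q · s(q, k, k), p · p · p · p))
Apply R2:  consuming s(q, k, k);  z := k · m · p · q
The extension variable absorbs all remaining arguments, so the whole application is rewritten.
New term:  r(t(k · k · p · p, t(s(m, m, m), t(p, m, k · m · p · q), k · m · m · p · q), p · p · p · p))

Answer: r(t(k · k · p · p, t(s(m, m, m), t(p, m, k · m · p · q), k · m · m · p · q), p · p · p · p))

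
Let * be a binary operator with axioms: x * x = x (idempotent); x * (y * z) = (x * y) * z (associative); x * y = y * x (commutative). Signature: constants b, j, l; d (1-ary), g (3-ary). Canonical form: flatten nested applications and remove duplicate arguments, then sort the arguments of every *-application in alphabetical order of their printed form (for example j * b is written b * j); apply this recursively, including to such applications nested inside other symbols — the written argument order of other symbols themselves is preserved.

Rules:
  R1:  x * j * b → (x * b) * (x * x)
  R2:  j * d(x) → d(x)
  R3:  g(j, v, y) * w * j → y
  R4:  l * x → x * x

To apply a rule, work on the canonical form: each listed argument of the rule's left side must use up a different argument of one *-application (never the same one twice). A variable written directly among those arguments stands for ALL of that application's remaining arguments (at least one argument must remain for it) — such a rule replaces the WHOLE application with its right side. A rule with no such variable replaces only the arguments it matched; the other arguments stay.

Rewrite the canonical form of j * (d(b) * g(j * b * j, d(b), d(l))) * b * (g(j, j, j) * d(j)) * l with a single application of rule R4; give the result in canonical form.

Answer: b * d(b) * d(j) * g(b * j, d(b), d(l)) * g(j, j, j) * j

Derivation:
Canonical form:  b * d(b) * d(j) * g(b * j, d(b), d(l)) * g(j, j, j) * j * l
Apply R4:  consuming l;  x := b * d(b) * d(j) * g(b * j, d(b), d(l)) * g(j, j, j) * j
Every leftover argument binds to the variable; the entire application is replaced.
Giving:  b * d(b) * d(j) * g(b * j, d(b), d(l)) * g(j, j, j) * j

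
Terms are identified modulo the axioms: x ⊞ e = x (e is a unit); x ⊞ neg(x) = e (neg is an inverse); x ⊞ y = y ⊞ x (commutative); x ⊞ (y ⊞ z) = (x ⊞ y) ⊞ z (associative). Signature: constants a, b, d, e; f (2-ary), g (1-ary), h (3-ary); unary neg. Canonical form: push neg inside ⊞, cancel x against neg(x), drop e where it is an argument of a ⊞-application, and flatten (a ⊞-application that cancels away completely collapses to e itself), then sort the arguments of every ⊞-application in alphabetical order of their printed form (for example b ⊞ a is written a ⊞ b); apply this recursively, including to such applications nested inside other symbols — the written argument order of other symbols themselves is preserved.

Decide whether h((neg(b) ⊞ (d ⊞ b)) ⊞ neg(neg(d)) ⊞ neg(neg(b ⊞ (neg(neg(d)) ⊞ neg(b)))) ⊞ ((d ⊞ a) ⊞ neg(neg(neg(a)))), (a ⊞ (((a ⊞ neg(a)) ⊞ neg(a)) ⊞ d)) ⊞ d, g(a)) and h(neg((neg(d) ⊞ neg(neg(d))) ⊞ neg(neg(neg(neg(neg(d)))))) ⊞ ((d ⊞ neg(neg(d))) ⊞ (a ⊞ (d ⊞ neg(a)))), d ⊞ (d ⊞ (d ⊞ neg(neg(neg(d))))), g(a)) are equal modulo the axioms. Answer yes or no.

Answer: yes — both canonical forms are h(d ⊞ d ⊞ d ⊞ d, d ⊞ d, g(a))

Derivation:
Left:  h((neg(b) ⊞ (d ⊞ b)) ⊞ neg(neg(d)) ⊞ neg(neg(b ⊞ (neg(neg(d)) ⊞ neg(b)))) ⊞ ((d ⊞ a) ⊞ neg(neg(neg(a)))), (a ⊞ (((a ⊞ neg(a)) ⊞ neg(a)) ⊞ d)) ⊞ d, g(a))
  Descend into:  (neg(b) ⊞ (d ⊞ b)) ⊞ neg(neg(d)) ⊞ neg(neg(b ⊞ (neg(neg(d)) ⊞ neg(b)))) ⊞ ((d ⊞ a) ⊞ neg(neg(neg(a))))
  Push neg inside:  distribute neg over ⊞ and collapse double neg
  Cancel inverse pairs:  b cancels; a cancels
  Collect:  d ⊞ d ⊞ d ⊞ d
  Reassemble:  h(d ⊞ d ⊞ d ⊞ d, d ⊞ d, g(a))
Right:  h(neg((neg(d) ⊞ neg(neg(d))) ⊞ neg(neg(neg(neg(neg(d)))))) ⊞ ((d ⊞ neg(neg(d))) ⊞ (a ⊞ (d ⊞ neg(a)))), d ⊞ (d ⊞ (d ⊞ neg(neg(neg(d))))), g(a))
  Work inside:  neg((neg(d) ⊞ neg(neg(d))) ⊞ neg(neg(neg(neg(neg(d)))))) ⊞ ((d ⊞ neg(neg(d))) ⊞ (a ⊞ (d ⊞ neg(a))))
  Push neg inside:  distribute neg over ⊞ and collapse double neg
  Cancel:  a cancels
  Collect:  d ⊞ d ⊞ d ⊞ d
  Rebuild:  h(d ⊞ d ⊞ d ⊞ d, d ⊞ d, g(a))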